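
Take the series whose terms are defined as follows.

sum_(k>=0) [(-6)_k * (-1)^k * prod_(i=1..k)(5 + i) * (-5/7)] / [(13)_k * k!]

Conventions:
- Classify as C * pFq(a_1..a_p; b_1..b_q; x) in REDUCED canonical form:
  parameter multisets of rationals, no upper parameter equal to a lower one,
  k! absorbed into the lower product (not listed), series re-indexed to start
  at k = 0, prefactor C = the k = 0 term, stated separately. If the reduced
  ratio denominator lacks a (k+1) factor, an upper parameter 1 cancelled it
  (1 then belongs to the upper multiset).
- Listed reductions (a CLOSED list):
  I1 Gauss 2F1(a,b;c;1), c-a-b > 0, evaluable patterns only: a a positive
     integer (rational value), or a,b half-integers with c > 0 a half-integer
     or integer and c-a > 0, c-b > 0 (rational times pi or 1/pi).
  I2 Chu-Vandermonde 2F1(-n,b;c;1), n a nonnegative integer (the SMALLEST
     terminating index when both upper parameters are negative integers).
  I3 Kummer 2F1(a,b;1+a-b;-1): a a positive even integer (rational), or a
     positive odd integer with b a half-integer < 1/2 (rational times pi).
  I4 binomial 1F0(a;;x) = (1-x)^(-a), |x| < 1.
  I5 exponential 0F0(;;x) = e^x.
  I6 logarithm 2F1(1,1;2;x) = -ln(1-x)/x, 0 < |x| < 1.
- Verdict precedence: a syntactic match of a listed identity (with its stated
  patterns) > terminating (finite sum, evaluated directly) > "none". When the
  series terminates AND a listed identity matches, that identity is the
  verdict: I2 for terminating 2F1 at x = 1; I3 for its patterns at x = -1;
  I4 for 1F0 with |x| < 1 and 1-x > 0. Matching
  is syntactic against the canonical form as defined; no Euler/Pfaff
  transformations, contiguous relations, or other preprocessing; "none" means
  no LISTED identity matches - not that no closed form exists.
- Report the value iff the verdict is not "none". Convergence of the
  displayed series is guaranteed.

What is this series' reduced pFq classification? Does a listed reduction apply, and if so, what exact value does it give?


At argument -1: a 2F1 with upper {-6, 6}, lower {13}, scaled by C = -5/7. Verdict: the Kummer evaluation I3 applies (x = -1; c = 13 equals 1+a-b for upper {-6, 6}: listed pattern). Hence: -55/7.

Structural cue: t_0 being -5/7, the running product (C = -5/7, x = -1) telescopes to a rising factorial.
Ratio: r(k) = (-1) * (k-6) (k+6) / [(k+13) (k+1)] - rational in k, leading ratio (-1); with t_0 = -5/7, classification follows.


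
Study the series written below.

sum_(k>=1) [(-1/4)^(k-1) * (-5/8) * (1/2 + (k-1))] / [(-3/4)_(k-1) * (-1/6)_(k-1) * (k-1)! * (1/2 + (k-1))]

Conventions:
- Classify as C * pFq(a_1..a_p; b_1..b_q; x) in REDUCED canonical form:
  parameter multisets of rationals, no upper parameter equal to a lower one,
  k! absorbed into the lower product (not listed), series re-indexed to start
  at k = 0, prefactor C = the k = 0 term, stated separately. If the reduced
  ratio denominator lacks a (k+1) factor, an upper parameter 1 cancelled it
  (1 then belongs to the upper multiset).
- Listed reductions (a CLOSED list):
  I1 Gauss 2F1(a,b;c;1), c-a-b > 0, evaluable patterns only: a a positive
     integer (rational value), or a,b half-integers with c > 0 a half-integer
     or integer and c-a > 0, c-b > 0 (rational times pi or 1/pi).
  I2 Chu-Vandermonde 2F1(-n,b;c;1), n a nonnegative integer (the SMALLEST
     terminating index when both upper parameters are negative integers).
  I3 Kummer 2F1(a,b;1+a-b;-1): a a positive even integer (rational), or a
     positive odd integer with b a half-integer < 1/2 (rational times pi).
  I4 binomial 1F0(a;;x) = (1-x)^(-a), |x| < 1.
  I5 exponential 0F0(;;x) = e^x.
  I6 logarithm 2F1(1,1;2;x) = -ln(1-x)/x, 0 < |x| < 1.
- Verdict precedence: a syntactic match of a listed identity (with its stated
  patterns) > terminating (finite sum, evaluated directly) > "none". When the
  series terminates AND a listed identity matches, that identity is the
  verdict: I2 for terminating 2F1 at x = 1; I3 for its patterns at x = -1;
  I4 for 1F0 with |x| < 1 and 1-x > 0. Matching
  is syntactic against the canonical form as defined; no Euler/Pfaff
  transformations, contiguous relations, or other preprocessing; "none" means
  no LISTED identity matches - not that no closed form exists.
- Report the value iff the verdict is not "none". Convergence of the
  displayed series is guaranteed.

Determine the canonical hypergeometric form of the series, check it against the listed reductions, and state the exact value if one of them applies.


The series (x = -1/4) is 0F2: upper {-}, lower {-3/4, -1/6}, prefactor -5/8. Verdict: none (x = -1/4): each listed identity misses the multisets {-} ; {-3/4, -1/6}.

Structural cue: with t_0 = -5/8, striking the common factor k + 1/2 reduces the term (C = -5/8, x = -1/4).
Adjacent-term ratio: r(k) = (-1/4) * 1 / [(k-3/4) (k-1/6) (k+1)] - rational in k. x = (-1/4); t_0 = -5/8; negate the roots.


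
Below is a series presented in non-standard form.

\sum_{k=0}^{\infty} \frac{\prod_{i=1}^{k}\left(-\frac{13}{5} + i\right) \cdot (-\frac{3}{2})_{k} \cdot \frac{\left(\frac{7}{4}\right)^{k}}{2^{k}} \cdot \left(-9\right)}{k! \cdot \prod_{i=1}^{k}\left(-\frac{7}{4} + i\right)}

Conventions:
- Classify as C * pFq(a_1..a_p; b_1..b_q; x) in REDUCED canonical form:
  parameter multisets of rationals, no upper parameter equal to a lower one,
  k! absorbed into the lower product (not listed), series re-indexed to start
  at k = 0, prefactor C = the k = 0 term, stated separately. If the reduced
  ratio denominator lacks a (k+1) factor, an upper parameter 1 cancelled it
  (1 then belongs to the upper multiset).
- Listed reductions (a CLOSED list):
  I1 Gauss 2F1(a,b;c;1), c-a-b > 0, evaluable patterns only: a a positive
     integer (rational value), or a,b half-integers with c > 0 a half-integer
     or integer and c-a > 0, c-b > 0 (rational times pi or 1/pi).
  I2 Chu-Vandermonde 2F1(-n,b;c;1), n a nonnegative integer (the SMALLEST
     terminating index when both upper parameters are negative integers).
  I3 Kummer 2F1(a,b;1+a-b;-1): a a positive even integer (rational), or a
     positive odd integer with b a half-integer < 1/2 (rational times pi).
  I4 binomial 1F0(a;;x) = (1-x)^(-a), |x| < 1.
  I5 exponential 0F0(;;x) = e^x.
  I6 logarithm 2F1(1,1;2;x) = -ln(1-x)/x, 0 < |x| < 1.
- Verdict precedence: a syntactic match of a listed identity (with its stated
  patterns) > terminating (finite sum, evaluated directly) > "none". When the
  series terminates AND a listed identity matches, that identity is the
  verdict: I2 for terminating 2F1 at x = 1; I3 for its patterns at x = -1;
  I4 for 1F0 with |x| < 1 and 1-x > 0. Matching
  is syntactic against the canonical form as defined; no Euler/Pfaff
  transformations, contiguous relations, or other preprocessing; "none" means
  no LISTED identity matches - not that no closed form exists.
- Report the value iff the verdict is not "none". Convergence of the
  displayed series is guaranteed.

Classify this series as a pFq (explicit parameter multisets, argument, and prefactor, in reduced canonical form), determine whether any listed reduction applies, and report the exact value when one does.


With C = -9: the canonical form is 2F1(-\frac{8}{5}, -\frac{3}{2}; -\frac{3}{4}; \frac{7}{8}). Verdict: none - this 2F1 at x = \frac{7}{8} matches no listed pattern, and upper {-\frac{8}{5}, -\frac{3}{2}} holds no stopper.

The tell: from the first term -9: the two k-th powers (C = -9, x = 7/8) combine into one argument.
Consecutive-term ratio: r(k) = \frac{7}{8} * (k-\frac{8}{5}) (k-\frac{3}{2}) / [(k-\frac{3}{4}) (k+1)] - rational; roots negated = parameters, x = \frac{7}{8}, C = -9.


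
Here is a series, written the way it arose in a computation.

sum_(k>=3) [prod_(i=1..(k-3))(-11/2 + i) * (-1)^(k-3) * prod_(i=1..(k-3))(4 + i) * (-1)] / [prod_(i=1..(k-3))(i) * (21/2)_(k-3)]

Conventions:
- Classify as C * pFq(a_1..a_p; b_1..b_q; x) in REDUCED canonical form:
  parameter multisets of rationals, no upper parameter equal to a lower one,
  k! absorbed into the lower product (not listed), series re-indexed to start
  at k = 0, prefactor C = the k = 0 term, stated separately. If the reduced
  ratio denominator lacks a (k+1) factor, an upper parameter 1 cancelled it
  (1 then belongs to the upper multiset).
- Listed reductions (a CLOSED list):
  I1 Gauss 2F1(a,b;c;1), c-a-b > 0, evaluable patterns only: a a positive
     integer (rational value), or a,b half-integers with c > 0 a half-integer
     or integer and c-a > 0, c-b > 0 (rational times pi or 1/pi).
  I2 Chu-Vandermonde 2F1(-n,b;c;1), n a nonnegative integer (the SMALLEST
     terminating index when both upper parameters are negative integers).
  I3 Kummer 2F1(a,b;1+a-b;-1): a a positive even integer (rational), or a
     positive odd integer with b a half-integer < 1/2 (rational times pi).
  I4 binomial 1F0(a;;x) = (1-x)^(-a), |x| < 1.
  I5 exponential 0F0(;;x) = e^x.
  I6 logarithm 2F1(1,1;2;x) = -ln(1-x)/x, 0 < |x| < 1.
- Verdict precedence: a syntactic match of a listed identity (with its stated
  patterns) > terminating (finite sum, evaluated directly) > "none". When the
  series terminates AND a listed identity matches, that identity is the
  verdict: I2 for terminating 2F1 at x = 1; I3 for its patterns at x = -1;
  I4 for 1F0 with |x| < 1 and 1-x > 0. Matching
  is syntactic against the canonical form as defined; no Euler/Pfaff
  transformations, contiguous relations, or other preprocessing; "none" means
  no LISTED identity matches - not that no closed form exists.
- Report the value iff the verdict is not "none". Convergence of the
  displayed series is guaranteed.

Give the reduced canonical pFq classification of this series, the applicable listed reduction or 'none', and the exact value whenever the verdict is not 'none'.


The series (x = -1) is 2F1: upper {-9/2, 5}, lower {21/2}, prefactor -1. Verdict: Kummer (I3) matches (x = -1; c = 21/2 equals 1+a-b for upper {-9/2, 5}: listed pattern). Sum: (-2078505/1048576) * pi.

Structural cue: from the first term -1: the product of the first k integers (C = -1) is k!.
Consecutive-term ratio: r(k) = (-1) * (k-9/2) (k+5) / [(k+21/2) (k+1)] ; factor over Q: parameters, x = (-1), and C = -1.


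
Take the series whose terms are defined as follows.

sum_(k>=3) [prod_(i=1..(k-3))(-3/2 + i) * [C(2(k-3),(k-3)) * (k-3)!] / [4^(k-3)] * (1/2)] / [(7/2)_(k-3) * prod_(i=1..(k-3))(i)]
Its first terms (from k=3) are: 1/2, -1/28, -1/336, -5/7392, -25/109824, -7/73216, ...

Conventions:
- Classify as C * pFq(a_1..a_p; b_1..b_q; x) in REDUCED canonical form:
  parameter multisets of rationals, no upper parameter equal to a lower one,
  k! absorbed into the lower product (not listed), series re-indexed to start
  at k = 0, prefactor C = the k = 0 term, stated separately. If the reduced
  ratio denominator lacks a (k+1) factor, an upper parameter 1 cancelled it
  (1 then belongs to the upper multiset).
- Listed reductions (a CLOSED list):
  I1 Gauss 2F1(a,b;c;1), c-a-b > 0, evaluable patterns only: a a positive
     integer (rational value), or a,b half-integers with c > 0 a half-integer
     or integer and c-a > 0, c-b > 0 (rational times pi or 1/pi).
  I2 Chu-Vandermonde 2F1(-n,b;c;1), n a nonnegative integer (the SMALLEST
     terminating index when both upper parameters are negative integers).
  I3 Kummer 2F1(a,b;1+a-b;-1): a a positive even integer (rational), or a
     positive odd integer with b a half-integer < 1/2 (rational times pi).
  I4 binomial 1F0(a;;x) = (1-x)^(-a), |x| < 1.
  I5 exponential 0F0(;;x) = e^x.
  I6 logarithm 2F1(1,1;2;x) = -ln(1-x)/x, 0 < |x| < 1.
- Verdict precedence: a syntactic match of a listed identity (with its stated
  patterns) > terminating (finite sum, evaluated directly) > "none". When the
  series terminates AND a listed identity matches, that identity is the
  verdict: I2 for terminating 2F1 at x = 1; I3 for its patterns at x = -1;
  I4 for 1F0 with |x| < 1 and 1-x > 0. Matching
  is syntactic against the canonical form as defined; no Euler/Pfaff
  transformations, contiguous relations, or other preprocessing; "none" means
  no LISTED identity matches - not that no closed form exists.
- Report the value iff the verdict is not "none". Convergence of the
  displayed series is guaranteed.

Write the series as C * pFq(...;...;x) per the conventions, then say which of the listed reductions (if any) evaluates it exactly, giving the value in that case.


At argument 1: a 2F1 with upper {-1/2, 1/2}, lower {7/2}, scaled by C = 1/2. Verdict: Gauss (I1, half-integer pattern) matches (x = 1; upper {-1/2, 1/2} half-integers, c = 7/2 in the evaluable pattern). Its exact value is (75/512) * pi.

The tell: x = 1 and the running product (prefactor 1/2) telescopes to a rising factorial.
Consecutive-term ratio: r(k) = 1 * (k-1/2) (k+1/2) / [(k+7/2) (k+1)] - poly over poly, x = 1 from leading terms; C = 1/2 at k = 0.


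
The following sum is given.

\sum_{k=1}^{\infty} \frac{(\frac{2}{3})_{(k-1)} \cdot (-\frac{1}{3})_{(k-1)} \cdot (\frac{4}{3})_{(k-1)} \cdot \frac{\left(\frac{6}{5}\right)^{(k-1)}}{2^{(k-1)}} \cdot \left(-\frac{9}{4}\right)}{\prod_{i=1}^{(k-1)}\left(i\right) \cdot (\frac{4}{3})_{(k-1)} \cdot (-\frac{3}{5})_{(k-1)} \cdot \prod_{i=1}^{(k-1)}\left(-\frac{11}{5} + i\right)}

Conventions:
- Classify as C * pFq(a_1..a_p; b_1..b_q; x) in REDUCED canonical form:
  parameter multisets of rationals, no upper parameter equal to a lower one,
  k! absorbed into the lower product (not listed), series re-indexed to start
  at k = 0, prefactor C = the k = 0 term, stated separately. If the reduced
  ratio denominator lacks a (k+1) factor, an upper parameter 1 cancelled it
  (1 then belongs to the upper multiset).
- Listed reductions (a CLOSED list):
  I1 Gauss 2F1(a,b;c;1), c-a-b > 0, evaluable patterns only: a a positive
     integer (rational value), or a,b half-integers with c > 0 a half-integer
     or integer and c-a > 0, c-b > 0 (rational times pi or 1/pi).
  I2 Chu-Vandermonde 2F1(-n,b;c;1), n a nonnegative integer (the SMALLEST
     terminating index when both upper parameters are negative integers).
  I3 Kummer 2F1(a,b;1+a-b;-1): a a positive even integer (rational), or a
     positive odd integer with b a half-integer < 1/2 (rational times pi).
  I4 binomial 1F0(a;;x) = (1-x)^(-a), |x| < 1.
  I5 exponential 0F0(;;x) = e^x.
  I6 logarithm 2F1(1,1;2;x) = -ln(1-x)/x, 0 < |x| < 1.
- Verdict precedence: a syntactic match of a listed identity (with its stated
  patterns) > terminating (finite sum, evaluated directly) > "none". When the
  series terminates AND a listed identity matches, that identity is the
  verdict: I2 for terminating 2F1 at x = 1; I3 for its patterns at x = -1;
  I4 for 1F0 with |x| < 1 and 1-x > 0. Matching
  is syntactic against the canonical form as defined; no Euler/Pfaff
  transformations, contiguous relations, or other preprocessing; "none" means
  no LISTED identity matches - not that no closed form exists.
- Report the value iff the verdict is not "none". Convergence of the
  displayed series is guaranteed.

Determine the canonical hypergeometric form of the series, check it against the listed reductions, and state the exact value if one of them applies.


The tell: x = \frac{3}{5} and the lower running product (C = -9/4, x = 3/5) is a rising factorial.
Term ratio: r(k) = \frac{3}{5} * (k-\frac{1}{3}) (k+\frac{2}{3}) / [(k-\frac{6}{5}) (k-\frac{3}{5}) (k+1)] ; factor over Q: parameters, x = \frac{3}{5}, and C = -\frac{9}{4}.

Reduced: x = \frac{3}{5}, 2F2, upper = {-\frac{1}{3}, \frac{2}{3}}, lower = {-\frac{6}{5}, -\frac{3}{5}}, C = -\frac{9}{4}. Verdict: none (x = \frac{3}{5}): each listed identity misses the multisets {-\frac{1}{3}, \frac{2}{3}} ; {-\frac{6}{5}, -\frac{3}{5}}.


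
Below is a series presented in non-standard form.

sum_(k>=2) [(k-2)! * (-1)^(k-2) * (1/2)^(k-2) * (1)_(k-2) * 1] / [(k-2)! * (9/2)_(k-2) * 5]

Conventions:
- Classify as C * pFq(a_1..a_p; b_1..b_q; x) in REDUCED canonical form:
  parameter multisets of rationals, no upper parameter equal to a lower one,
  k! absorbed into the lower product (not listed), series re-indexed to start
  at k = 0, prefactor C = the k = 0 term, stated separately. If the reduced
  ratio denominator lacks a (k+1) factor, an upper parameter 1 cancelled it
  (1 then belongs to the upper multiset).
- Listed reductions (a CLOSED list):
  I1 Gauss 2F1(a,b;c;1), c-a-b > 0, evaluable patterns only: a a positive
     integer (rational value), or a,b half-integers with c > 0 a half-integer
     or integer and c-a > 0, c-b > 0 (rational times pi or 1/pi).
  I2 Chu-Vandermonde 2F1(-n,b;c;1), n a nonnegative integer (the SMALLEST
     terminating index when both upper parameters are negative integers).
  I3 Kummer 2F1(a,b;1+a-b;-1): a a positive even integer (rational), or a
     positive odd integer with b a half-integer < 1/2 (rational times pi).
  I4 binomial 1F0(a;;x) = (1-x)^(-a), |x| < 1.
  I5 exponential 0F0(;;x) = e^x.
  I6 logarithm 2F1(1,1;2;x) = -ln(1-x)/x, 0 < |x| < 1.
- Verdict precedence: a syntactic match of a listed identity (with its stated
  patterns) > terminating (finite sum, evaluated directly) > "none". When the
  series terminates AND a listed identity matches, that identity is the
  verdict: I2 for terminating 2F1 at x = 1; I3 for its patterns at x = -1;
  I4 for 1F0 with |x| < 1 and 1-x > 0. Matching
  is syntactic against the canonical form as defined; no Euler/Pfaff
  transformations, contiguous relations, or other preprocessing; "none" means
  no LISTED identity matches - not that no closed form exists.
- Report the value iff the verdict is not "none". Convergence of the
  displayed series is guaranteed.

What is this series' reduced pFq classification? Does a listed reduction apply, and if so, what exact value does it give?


Classification (C = 1/5): 2F1 with upper {1, 1}, lower {9/2}, argument x = -1/2. Verdict: none. Every listed pattern misses the 2F1 form at -1/2, upper {1, 1}.

Structural cue: t_0 being 1/5, the (-1)^k factor (prefactor 1/5) folds into the argument's sign.
Adjacent-term ratio: r(k) = (-1/2) * (k+1) (k+1) / [(k+9/2) (k+1)] - rational; roots negated = parameters, x = (-1/2), C = 1/5.


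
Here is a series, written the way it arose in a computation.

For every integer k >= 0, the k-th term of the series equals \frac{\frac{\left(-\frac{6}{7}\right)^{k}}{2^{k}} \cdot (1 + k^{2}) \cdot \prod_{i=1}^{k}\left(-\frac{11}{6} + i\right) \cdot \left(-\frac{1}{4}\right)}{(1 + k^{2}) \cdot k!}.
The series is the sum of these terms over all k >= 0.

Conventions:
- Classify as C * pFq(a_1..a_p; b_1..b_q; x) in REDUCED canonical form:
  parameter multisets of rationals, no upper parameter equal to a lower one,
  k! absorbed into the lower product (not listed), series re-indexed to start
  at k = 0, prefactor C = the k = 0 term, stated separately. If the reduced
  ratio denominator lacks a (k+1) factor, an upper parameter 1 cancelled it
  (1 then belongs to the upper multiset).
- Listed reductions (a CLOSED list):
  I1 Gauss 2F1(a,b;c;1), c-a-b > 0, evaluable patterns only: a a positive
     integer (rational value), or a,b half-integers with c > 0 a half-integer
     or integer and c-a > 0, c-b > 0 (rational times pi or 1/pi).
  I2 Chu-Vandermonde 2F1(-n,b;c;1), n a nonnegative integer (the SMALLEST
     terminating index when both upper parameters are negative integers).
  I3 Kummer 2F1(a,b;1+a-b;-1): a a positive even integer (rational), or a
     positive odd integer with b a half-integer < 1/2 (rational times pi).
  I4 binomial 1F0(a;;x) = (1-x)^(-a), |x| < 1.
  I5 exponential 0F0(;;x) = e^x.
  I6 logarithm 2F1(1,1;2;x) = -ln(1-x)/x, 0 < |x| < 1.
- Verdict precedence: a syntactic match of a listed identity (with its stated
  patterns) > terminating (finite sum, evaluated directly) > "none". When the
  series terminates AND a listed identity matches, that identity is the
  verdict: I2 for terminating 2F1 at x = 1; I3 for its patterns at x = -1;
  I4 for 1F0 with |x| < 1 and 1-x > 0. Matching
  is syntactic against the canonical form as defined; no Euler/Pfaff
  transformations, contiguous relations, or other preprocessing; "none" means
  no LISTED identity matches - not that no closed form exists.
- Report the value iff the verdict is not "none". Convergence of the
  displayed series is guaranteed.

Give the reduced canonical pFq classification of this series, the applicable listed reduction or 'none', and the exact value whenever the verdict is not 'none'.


At argument -\frac{3}{7}: a 1F0 with upper {-\frac{5}{6}}, lower {-}, scaled by C = -\frac{1}{4}. Verdict: binomial (I4) matches (the 1F0 binomial series: exponent 5/6, x = -\frac{3}{7}). Value: \left(-\frac{1}{4}\right) \cdot \left(\frac{10}{7}\right)^{\frac{5}{6}}.

Key observation: x = -\frac{3}{7} and striking the common factor k^2 + 1 reduces the term (C = -1/4, x = -3/7).
Consecutive-term ratio: r(k) = -\frac{3}{7} * (k-\frac{5}{6}) / [(k+1)] - rational in k. x = -\frac{3}{7}; t_0 = -\frac{1}{4}; negate the roots.


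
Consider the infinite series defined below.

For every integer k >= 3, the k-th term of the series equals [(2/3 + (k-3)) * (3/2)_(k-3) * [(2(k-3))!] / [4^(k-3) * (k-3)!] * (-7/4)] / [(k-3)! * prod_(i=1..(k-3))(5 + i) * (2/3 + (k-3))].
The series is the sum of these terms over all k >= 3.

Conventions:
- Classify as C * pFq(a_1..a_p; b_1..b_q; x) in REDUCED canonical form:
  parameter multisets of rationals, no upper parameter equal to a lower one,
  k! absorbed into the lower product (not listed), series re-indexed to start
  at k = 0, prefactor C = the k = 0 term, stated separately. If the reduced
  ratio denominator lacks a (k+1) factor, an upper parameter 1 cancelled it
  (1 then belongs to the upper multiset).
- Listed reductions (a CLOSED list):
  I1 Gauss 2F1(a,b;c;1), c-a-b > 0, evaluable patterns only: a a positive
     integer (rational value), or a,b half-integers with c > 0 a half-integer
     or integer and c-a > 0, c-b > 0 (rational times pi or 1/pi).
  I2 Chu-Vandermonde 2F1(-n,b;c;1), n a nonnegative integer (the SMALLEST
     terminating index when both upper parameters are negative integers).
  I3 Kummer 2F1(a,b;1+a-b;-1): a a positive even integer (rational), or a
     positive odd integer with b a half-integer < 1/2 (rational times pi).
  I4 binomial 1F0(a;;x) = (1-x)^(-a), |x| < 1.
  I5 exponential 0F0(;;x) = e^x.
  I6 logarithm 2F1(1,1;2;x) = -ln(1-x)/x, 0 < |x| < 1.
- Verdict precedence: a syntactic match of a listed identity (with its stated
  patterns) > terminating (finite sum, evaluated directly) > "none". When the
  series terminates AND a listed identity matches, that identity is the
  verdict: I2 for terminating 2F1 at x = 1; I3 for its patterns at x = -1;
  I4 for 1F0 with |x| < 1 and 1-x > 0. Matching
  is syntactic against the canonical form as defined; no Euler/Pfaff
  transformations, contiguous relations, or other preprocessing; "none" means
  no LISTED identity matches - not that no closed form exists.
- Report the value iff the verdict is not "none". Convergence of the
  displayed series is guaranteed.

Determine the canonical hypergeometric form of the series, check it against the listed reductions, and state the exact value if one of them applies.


At argument 1: a 2F1 with upper {1/2, 3/2}, lower {6}, scaled by C = -7/4. Verdict: this is the half-integer Gauss pattern (I1) (x = 1; upper {1/2, 3/2} half-integers, c = 6 in the evaluable pattern). Sum: (-2048/315) / pi.

Key observation: with t_0 = -7/4, striking the common factor k + 2/3 reduces the term (C = -7/4).
Consecutive-term ratio: r(k) = 1 * (k+1/2) (k+3/2) / [(k+6) (k+1)] - rational in k. x = 1; t_0 = -7/4; negate the roots.


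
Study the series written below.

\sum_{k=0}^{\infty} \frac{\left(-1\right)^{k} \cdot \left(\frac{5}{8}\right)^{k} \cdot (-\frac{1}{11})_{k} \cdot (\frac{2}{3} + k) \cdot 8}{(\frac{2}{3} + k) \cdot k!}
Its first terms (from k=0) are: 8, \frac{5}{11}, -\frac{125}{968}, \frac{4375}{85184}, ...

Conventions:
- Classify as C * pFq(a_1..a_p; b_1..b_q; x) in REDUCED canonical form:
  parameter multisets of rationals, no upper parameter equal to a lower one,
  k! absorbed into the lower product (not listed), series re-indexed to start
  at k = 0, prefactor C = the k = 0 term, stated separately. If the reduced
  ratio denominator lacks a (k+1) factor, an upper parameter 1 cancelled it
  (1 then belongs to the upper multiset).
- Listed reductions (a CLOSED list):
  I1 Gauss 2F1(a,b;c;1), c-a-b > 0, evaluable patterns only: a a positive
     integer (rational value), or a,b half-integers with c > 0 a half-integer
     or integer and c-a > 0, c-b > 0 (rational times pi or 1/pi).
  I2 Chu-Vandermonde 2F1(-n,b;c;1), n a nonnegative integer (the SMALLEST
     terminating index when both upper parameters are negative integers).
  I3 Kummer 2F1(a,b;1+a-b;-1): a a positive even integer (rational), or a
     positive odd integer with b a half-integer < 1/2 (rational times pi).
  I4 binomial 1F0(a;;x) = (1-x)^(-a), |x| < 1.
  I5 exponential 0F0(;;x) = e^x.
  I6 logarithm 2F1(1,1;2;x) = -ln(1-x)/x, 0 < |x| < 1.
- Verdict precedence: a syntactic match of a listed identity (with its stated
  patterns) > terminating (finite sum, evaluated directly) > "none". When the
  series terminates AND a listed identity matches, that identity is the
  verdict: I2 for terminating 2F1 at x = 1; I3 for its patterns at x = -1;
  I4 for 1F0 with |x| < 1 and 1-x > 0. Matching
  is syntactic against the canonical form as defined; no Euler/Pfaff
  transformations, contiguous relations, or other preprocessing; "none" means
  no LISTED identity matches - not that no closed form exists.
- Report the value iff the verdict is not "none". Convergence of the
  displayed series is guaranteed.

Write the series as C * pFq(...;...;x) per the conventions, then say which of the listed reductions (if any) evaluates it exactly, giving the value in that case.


At argument -\frac{5}{8}: a 1F0 with upper {-\frac{1}{11}}, lower {-}, scaled by C = 8. Verdict (x = -\frac{5}{8}): the binomial series (I4) applies (the 1F0 binomial series: exponent 1/11, x = -\frac{5}{8}). Sum: 8 \cdot \left(\frac{13}{8}\right)^{\frac{1}{11}}.

Key observation: x = -\frac{5}{8} and striking the common factor k + 2/3 reduces the term (C = 8, x = -5/8).
Step ratio: r(k) = -\frac{5}{8} * (k-\frac{1}{11}) / [(k+1)] - rational; roots negated = parameters, x = -\frac{5}{8}, C = 8.


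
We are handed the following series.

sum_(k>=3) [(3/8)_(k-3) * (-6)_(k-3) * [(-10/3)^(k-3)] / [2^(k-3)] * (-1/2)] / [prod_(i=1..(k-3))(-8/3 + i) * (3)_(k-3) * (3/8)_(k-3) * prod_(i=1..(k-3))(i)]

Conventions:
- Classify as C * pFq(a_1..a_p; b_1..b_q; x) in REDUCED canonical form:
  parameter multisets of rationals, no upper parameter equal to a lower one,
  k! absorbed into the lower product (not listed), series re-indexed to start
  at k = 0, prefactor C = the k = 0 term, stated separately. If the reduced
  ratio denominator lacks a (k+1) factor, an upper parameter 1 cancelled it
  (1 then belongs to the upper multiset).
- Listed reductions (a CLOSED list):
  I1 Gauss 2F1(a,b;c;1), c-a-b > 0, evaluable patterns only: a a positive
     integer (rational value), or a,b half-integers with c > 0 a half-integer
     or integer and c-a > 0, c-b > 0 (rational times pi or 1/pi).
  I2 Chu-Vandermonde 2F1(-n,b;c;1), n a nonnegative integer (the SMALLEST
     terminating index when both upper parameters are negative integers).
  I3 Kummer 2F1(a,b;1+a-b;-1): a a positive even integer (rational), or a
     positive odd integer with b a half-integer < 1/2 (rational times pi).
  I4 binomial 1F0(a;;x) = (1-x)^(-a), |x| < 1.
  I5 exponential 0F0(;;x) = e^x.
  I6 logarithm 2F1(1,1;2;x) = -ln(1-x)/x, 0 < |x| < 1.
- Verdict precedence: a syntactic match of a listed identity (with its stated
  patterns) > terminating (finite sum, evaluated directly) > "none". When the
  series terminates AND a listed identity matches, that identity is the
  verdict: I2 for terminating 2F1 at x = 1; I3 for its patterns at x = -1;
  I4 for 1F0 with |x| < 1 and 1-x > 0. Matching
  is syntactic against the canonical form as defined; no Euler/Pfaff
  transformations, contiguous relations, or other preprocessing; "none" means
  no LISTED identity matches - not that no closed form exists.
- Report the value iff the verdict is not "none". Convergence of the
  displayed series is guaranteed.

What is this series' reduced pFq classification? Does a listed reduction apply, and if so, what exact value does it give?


Key step: from the first term -1/2: the lower running product (C = -1/2) is a rising factorial.
Step ratio: r(k) = (-5/3) * (k-6) / [(k-5/3) (k+3) (k+1)] - rational in k. x = (-5/3); t_0 = -1/2; negate the roots.

x = -5/3 here; the reduced form reads 1F2, upper {-6}, lower {-5/3, 3}, C = -1/2. Verdict: terminating. (-6)_k vanishes past k = 6, leaving a 7-term sum, computed directly. Value: -3147341/903168.


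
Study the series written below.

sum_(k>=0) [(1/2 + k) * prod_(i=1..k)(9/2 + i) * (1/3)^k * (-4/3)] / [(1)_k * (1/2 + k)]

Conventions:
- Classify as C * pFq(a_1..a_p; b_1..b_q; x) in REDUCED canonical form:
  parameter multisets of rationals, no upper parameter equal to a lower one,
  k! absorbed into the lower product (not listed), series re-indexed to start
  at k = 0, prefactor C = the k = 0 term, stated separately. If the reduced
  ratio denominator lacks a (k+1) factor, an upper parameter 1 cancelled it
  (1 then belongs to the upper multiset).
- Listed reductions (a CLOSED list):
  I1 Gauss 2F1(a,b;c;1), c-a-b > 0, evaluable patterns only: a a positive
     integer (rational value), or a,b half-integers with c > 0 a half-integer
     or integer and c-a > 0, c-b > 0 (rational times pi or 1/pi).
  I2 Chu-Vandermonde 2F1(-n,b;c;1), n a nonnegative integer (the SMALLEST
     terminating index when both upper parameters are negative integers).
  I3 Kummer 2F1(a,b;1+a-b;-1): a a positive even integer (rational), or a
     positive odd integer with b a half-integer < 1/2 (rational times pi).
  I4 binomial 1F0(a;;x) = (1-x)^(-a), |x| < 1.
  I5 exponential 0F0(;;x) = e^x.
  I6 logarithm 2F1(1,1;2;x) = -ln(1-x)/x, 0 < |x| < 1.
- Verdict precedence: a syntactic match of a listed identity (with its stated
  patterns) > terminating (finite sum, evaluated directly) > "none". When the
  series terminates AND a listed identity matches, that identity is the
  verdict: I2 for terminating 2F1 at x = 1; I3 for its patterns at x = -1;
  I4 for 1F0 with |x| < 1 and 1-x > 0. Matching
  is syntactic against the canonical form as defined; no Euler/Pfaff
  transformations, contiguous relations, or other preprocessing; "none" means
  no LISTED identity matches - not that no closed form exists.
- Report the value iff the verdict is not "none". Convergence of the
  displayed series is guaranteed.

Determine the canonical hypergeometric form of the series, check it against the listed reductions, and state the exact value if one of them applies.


At argument 1/3: a 1F0 with upper {11/2}, lower {-}, scaled by C = -4/3. Verdict: binomial (I4) matches (the 1F0 binomial series: exponent -11/2, x = 1/3). Value: (-4/3) * (2/3)^(-11/2).

First insight: t_0 being -4/3, the running product (C = -4/3) telescopes to a rising factorial.
Adjacent-term ratio: r(k) = (1/3) * (k+11/2) / [(k+1)] - rational in k, leading ratio (1/3); with t_0 = -4/3, classification follows.


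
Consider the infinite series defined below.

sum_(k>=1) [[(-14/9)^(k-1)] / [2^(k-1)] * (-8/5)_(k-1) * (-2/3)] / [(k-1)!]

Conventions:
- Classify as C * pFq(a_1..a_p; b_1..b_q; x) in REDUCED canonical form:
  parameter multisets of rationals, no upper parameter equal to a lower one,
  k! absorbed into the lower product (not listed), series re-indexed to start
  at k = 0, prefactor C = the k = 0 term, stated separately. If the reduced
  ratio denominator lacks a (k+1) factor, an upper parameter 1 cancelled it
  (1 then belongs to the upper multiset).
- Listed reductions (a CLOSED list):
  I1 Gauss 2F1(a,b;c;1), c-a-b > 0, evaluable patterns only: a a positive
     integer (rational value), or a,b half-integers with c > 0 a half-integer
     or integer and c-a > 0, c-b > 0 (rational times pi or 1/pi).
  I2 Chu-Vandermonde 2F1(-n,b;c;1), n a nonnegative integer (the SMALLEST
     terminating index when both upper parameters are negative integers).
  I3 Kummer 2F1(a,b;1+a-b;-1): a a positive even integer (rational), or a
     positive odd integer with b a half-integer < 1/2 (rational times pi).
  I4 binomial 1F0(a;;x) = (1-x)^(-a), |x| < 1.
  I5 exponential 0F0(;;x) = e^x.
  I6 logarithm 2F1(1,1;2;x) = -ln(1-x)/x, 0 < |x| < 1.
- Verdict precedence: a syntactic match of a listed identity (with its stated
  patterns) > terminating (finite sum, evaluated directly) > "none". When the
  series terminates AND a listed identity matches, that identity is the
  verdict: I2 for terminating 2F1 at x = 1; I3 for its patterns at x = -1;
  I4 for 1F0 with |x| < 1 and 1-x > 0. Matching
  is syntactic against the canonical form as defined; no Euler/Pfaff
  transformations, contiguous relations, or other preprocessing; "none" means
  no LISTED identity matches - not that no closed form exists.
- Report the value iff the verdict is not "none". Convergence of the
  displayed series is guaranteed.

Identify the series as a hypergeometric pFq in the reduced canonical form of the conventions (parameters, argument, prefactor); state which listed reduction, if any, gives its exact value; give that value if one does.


The series (x = -7/9) is 1F0: upper {-8/5}, lower {-}, prefactor -2/3. Verdict (x = -7/9): the binomial series (I4) applies (the 1F0 binomial series: exponent 8/5, x = -7/9). Its exact value is (-2/3) * (16/9)^(8/5).

The tell: from the first term -2/3: the two k-th powers (C = -2/3) combine into one argument.
Term ratio: r(k) = (-7/9) * (k-8/5) / [(k+1)] - poly over poly, x = (-7/9) from leading terms; C = -2/3 at k = 0.


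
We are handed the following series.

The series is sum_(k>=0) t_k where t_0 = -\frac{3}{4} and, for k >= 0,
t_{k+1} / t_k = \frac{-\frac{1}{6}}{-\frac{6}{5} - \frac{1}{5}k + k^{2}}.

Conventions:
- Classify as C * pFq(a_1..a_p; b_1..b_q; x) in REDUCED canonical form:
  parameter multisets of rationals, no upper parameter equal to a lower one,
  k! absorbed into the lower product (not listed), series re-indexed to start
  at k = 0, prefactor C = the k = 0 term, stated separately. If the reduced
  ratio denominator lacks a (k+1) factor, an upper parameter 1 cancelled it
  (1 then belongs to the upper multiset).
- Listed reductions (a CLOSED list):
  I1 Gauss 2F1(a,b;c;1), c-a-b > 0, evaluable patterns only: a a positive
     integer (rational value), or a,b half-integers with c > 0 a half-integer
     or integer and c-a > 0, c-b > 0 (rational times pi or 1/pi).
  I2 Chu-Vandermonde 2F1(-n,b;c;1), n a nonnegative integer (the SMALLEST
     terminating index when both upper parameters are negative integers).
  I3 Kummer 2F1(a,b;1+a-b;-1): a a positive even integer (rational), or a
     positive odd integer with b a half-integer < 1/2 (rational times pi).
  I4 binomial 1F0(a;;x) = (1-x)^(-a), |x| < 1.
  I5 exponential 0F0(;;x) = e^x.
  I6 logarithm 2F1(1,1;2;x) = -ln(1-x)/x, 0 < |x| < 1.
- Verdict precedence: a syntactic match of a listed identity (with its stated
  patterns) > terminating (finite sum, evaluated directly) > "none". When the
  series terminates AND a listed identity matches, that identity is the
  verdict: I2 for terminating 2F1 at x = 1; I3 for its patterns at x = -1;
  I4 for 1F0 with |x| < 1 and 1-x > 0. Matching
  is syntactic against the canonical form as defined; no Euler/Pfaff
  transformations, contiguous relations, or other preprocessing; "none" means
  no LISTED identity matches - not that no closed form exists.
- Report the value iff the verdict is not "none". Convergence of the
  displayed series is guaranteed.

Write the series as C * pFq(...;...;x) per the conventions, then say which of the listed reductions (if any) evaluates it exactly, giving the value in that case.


Classification (C = -\frac{3}{4}): 0F1 with upper {-}, lower {-\frac{6}{5}}, argument x = -\frac{1}{6}. Verdict: none - at argument -\frac{1}{6} the multisets {-} ; {-\frac{6}{5}} match no listed identity.

Key step: t_0 = -\frac{3}{4} here, and factor the ratio over Q (C = -3/4): negated roots = parameters.
Consecutive-term ratio: r(k) = -\frac{1}{6} * 1 / [(k-\frac{6}{5}) (k+1)] ; factor over Q: parameters, x = -\frac{1}{6}, and C = -\frac{3}{4}.


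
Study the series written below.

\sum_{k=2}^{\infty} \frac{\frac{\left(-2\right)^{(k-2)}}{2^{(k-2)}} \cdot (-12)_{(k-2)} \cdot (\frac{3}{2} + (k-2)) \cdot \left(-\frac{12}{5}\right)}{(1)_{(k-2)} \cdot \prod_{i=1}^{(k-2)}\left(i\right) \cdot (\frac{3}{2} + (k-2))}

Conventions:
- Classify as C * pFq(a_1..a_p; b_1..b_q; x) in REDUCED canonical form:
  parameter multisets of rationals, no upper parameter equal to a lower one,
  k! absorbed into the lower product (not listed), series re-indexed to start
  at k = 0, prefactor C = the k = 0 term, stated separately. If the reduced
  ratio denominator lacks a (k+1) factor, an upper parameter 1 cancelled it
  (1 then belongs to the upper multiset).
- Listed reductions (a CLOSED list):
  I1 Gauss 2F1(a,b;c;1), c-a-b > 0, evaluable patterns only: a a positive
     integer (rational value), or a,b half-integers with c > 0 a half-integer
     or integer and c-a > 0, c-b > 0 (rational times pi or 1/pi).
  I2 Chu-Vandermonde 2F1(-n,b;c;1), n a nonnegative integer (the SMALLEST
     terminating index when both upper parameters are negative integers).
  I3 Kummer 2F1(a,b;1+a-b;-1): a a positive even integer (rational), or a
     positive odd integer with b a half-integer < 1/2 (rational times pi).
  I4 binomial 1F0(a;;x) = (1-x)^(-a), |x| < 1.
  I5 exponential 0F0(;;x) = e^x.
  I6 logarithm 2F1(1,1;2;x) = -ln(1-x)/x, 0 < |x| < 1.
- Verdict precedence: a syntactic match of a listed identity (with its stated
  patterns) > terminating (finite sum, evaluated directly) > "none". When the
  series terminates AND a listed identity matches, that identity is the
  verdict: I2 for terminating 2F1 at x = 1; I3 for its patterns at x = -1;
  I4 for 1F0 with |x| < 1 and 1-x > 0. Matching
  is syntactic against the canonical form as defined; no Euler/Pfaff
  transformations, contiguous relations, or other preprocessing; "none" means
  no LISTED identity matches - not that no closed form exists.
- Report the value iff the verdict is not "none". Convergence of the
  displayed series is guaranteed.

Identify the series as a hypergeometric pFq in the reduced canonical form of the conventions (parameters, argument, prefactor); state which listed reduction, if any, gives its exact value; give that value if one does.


Key step: with t_0 = -\frac{12}{5}, the two k-th powers (C = -12/5) combine into one argument.
Term ratio: r(k) = -1 * (k-12) / [(k+1) (k+1)] - rational in k, leading ratio -1; with t_0 = -\frac{12}{5}, classification follows.

x = -1 here; the reduced form reads 1F1, upper {-12}, lower {1}, C = -\frac{12}{5}. Verdict: terminating - no listed pattern fits, but -12 in the upper list cuts the series at k = 12; direct evaluation. Hence: -\frac{53334454417}{199584000}.


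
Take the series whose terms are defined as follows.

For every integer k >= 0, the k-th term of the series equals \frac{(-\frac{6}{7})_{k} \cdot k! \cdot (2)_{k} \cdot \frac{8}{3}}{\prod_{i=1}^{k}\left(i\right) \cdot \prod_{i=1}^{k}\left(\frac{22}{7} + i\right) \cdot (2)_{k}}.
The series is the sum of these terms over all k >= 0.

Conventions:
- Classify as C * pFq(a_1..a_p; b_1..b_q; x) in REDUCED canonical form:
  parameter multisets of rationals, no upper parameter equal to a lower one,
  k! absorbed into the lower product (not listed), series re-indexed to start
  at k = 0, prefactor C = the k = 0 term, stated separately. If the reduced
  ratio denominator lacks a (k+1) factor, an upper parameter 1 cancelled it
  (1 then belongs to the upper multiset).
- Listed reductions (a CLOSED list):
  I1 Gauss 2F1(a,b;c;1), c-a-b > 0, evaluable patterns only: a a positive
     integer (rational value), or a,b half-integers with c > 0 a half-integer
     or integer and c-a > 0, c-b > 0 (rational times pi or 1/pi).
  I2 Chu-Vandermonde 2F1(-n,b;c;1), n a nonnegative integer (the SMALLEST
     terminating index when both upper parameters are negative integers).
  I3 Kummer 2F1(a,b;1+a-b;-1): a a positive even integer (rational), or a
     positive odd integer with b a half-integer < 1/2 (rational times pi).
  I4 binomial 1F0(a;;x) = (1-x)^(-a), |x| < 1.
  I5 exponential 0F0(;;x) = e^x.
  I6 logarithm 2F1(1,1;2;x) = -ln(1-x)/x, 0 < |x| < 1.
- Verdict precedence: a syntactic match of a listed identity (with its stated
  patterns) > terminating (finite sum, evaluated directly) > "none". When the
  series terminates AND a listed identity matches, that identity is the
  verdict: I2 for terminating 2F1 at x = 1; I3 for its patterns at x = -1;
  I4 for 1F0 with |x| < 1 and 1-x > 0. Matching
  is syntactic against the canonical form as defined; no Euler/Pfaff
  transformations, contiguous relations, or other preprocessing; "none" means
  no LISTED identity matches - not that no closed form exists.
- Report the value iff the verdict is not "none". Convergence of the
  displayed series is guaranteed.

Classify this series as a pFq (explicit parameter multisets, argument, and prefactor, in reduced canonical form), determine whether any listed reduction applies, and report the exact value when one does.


Key step: from the first term \frac{8}{3}: the factorial ratio (C = 8/3, x = 1) (k+a-1)!/(a-1)! is a rising factorial (a)_k.
Adjacent-term ratio: r(k) = 1 * (k-\frac{6}{7}) (k+1) / [(k+\frac{29}{7}) (k+1)] - rational in k, leading ratio 1; with t_0 = \frac{8}{3}, classification follows.

Reduced: x = 1, 2F1, upper = {-\frac{6}{7}, 1}, lower = {\frac{29}{7}}, C = \frac{8}{3}. Verdict at x = 1: the Gauss summation I1 matches (x = 1: the Gamma ratio telescopes since c-a-b = 4 > 0 and a = 1 in Z>0). Value: \frac{44}{21}.
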